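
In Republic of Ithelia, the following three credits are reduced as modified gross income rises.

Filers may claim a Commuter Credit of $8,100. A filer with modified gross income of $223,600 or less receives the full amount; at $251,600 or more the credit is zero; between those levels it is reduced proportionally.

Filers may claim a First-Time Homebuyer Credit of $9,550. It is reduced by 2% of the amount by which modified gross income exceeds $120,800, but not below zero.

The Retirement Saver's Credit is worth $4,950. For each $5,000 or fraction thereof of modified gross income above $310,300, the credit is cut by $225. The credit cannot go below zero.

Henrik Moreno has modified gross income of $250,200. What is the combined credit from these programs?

Commuter Credit: $250,200 is $26,600 into a $28,000 phase-out range, leaving 1,400/28,000 of the credit: $8,100 × 1,400/28,000 = $405.
First-Time Homebuyer Credit: 2% of the $129,400 excess over $120,800 is $2,588; credit = $9,550 − $2,588 = $6,962.
Retirement Saver's Credit: $250,200 is at or below the $310,300 threshold, so the full $4,950 applies.
Total: $405 + $6,962 + $4,950 = $12,317.

$12,317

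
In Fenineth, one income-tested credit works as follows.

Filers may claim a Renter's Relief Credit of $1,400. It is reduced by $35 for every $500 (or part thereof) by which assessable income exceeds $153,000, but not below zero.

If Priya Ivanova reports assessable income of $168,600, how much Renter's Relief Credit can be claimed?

Renter's Relief Credit: income exceeds $153,000 by $15,600, which is 32 full-or-partial $500 increments; reduction = 32 × $35 = $1,120, leaving $280.

$280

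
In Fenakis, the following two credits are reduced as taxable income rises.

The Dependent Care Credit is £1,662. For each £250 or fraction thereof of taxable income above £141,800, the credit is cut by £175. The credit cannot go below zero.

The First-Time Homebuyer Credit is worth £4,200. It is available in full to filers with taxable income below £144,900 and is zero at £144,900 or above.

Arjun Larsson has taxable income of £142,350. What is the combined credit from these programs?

Dependent Care Credit: income exceeds £141,800 by £550, which is 3 full-or-partial £250 increments; reduction = 3 × £175 = £525, leaving £1,137.
First-Time Homebuyer Credit: £142,350 is below the £144,900 cutoff, so the full £4,200 applies.
Total: £1,137 + £4,200 = £5,337.

£5,337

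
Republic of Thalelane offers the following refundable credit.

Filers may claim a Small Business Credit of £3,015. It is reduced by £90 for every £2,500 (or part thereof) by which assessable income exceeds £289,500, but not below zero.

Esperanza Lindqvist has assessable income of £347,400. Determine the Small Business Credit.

Small Business Credit: income exceeds £289,500 by £57,900, which is 24 full-or-partial £2,500 increments; reduction = 24 × £90 = £2,160, leaving £855.

£855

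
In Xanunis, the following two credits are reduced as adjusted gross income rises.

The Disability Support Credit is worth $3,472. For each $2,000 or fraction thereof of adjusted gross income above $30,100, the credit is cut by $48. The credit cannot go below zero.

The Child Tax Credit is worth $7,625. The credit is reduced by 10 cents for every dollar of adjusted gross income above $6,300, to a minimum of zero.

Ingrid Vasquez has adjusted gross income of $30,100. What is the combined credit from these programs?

$8,717

Disability Support Credit: $30,100 is at or below the $30,100 threshold, so the full $3,472 applies.
Child Tax Credit: 10% of the $23,800 excess over $6,300 is $2,380; credit = $7,625 − $2,380 = $5,245.
Total: $3,472 + $5,245 = $8,717.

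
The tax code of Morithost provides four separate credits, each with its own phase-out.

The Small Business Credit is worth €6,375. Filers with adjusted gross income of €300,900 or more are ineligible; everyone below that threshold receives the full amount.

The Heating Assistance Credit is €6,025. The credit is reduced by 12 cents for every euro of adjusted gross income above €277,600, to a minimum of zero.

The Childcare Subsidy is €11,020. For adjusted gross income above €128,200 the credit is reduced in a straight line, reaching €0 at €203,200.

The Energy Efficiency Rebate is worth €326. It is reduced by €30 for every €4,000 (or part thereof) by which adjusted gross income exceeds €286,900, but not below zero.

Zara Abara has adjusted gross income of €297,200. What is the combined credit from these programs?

Small Business Credit: €297,200 is below the €300,900 cutoff, so the full €6,375 applies.
Heating Assistance Credit: 12% of the €19,600 excess over €277,600 is €2,352; credit = €6,025 − €2,352 = €3,673.
Childcare Subsidy: €297,200 is at or above €203,200, so the credit is €0.
Energy Efficiency Rebate: income exceeds €286,900 by €10,300, which is 3 full-or-partial €4,000 increments; reduction = 3 × €30 = €90, leaving €236.
Total: €6,375 + €3,673 + €0 + €236 = €10,284.

€10,284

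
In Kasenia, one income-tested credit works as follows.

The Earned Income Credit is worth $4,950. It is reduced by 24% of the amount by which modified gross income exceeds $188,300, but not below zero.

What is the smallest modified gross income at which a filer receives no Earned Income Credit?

The credit falls by 24% of each dollar above $188,300, so it reaches zero when the excess is $4,950 / 24% = $20,625: income = $188,300 + $20,625 = $208,925.

$208,925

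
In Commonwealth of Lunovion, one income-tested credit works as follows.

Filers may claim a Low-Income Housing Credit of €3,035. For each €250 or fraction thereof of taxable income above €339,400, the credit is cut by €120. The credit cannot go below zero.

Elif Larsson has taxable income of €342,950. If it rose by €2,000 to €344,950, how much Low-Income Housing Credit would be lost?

€960

At €342,950 — income exceeds €339,400 by €3,550, which is 15 full-or-partial €250 increments; reduction = 15 × €120 = €1,800, leaving €1,235.
At €344,950 — income exceeds €339,400 by €5,550, which is 23 full-or-partial €250 increments; reduction = 23 × €120 = €2,760, leaving €275.
Lost: €1,235 − €275 = €960.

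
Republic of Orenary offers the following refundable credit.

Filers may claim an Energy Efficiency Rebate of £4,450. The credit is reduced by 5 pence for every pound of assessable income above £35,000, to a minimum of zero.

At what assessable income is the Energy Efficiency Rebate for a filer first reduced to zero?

£124,000

The credit falls by 5% of each pound above £35,000, so it reaches zero when the excess is £4,450 / 5% = £89,000: income = £35,000 + £89,000 = £124,000.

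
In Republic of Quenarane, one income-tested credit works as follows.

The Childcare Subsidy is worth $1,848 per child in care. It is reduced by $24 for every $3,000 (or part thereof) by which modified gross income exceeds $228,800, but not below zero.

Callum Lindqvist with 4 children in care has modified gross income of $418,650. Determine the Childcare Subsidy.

Childcare Subsidy: base = 4 × $1,848 = $7,392. income exceeds $228,800 by $189,850, which is 64 full-or-partial $3,000 increments; reduction = 64 × $24 = $1,536, leaving $5,856.

$5,856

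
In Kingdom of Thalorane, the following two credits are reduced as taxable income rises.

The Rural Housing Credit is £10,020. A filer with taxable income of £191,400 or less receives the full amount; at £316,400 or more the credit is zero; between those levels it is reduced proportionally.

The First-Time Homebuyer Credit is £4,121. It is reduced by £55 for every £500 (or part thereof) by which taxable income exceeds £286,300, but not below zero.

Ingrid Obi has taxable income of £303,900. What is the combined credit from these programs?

Rural Housing Credit: £303,900 is £112,500 into a £125,000 phase-out range, leaving 12,500/125,000 of the credit: £10,020 × 12,500/125,000 = £1,002.
First-Time Homebuyer Credit: income exceeds £286,300 by £17,600, which is 36 full-or-partial £500 increments; reduction = 36 × £55 = £1,980, leaving £2,141.
Total: £1,002 + £2,141 = £3,143.

£3,143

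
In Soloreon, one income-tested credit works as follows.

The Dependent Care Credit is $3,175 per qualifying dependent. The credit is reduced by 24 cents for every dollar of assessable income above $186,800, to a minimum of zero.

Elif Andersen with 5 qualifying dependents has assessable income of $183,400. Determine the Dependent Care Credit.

$15,875

Dependent Care Credit: base = 5 × $3,175 = $15,875. $183,400 is at or below the $186,800 threshold, so the full $15,875 applies.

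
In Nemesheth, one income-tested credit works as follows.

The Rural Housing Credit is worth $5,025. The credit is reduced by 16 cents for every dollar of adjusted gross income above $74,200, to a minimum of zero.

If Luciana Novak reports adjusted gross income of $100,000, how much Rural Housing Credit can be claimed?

$897

Rural Housing Credit: 16% of the $25,800 excess over $74,200 is $4,128; credit = $5,025 − $4,128 = $897.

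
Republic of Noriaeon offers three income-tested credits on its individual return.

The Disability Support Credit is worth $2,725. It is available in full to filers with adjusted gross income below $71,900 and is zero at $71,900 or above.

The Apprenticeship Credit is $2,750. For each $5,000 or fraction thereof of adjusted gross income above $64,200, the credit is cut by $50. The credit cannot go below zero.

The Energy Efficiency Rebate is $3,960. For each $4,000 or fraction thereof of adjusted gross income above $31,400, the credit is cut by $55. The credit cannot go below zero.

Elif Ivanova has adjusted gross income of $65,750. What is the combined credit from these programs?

$8,890

Disability Support Credit: $65,750 is below the $71,900 cutoff, so the full $2,725 applies.
Apprenticeship Credit: income exceeds $64,200 by $1,550, which is 1 full-or-partial $5,000 increment; reduction = 1 × $50 = $50, leaving $2,700.
Energy Efficiency Rebate: income exceeds $31,400 by $34,350, which is 9 full-or-partial $4,000 increments; reduction = 9 × $55 = $495, leaving $3,465.
Total: $2,725 + $2,700 + $3,465 = $8,890.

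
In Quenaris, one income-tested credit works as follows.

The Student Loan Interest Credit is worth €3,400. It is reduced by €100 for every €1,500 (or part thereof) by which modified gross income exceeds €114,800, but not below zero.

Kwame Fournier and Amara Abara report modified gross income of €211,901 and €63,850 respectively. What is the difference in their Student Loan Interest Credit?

Kwame (€211,901): Student Loan Interest Credit: income exceeds €114,800 by €97,101 → 65 increments × €100 = €6,500 ≥ base, so the credit is €0.
Amara (€63,850): Student Loan Interest Credit: €63,850 is at or below the €114,800 threshold, so the full €3,400 applies.
Difference: |€0 − €3,400| = €3,400.

€3,400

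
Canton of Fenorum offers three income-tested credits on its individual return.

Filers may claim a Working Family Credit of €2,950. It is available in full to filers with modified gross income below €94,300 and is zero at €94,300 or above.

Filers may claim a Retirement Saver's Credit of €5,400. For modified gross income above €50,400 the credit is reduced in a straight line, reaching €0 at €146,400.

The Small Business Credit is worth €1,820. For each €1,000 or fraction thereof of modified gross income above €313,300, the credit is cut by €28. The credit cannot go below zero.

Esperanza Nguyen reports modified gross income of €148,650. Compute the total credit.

Working Family Credit: €148,650 meets or exceeds the €94,300 cutoff, so the credit is €0.
Retirement Saver's Credit: €148,650 is at or above €146,400, so the credit is €0.
Small Business Credit: €148,650 is at or below the €313,300 threshold, so the full €1,820 applies.
Total: €0 + €0 + €1,820 = €1,820.

€1,820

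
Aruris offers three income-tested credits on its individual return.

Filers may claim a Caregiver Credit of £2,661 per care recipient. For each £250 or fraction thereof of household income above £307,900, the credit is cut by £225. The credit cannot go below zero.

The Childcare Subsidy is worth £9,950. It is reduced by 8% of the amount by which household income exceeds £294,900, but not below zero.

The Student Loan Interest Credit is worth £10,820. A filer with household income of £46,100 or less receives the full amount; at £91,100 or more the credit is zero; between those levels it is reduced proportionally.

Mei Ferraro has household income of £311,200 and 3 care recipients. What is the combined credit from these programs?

Caregiver Credit: base = 3 × £2,661 = £7,983. income exceeds £307,900 by £3,300, which is 14 full-or-partial £250 increments; reduction = 14 × £225 = £3,150, leaving £4,833.
Childcare Subsidy: 8% of the £16,300 excess over £294,900 is £1,304; credit = £9,950 − £1,304 = £8,646.
Student Loan Interest Credit: £311,200 is at or above £91,100, so the credit is £0.
Total: £4,833 + £8,646 + £0 = £13,479.

£13,479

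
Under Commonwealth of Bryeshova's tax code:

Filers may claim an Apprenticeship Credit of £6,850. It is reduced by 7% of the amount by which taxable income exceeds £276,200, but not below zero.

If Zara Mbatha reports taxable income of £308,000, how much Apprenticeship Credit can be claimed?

£4,624

Apprenticeship Credit: 7% of the £31,800 excess over £276,200 is £2,226; credit = £6,850 − £2,226 = £4,624.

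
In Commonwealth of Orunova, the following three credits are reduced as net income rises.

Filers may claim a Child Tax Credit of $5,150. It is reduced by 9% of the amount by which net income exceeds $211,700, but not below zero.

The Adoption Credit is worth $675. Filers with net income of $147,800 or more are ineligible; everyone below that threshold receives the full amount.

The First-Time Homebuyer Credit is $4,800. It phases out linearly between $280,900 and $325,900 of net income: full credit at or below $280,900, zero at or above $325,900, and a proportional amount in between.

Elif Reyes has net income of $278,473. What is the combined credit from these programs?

Child Tax Credit: 9% of the $66,773 excess over $211,700 is $6,009.57 ≥ base, so the credit is $0.
Adoption Credit: $278,473 meets or exceeds the $147,800 cutoff, so the credit is $0.
First-Time Homebuyer Credit: $278,473 is at or below the $280,900 threshold, so the full $4,800 applies.
Total: $0 + $0 + $4,800 = $4,800.

$4,800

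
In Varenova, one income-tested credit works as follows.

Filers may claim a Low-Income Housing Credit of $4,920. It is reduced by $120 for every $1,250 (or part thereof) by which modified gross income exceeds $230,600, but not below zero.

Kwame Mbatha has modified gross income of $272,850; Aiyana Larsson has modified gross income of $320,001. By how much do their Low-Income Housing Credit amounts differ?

$840

Kwame ($272,850): Low-Income Housing Credit: income exceeds $230,600 by $42,250, which is 34 full-or-partial $1,250 increments; reduction = 34 × $120 = $4,080, leaving $840.
Aiyana ($320,001): Low-Income Housing Credit: income exceeds $230,600 by $89,401 → 72 increments × $120 = $8,640 ≥ base, so the credit is $0.
Difference: |$840 − $0| = $840.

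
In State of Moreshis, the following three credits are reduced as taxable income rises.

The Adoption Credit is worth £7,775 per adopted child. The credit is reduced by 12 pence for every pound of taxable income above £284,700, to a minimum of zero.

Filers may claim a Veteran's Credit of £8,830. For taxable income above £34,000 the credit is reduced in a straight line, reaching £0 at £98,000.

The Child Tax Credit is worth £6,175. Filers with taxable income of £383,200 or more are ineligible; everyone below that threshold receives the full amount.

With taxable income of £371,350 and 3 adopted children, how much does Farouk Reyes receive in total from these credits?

Adoption Credit: base = 3 × £7,775 = £23,325. 12% of the £86,650 excess over £284,700 is £10,398; credit = £23,325 − £10,398 = £12,927.
Veteran's Credit: £371,350 is at or above £98,000, so the credit is £0.
Child Tax Credit: £371,350 is below the £383,200 cutoff, so the full £6,175 applies.
Total: £12,927 + £0 + £6,175 = £19,102.

£19,102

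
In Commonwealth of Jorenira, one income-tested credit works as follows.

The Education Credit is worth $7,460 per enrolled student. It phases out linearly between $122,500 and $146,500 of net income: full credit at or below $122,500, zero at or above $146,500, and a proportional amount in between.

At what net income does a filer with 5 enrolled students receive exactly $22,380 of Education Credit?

$132,100

Full credit = 5 × $7,460 = $37,300.
$22,380 is 22,380/37,300 of the full $37,300, so 14,920/37,300 of the $24,000 range has been used: income = $122,500 + $24,000 × 14,920/37,300 = $132,100.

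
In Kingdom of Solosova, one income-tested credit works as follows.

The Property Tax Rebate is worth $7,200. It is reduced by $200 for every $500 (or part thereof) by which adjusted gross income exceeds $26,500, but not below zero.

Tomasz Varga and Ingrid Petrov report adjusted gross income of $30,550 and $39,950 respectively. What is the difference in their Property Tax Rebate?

Tomasz ($30,550): Property Tax Rebate: income exceeds $26,500 by $4,050, which is 9 full-or-partial $500 increments; reduction = 9 × $200 = $1,800, leaving $5,400.
Ingrid ($39,950): Property Tax Rebate: income exceeds $26,500 by $13,450, which is 27 full-or-partial $500 increments; reduction = 27 × $200 = $5,400, leaving $1,800.
Difference: |$5,400 − $1,800| = $3,600.

$3,600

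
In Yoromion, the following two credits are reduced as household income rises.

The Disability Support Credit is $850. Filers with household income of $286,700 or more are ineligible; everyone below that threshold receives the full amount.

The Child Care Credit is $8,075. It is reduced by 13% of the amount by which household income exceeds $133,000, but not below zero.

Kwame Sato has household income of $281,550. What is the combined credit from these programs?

$850

Disability Support Credit: $281,550 is below the $286,700 cutoff, so the full $850 applies.
Child Care Credit: 13% of the $148,550 excess over $133,000 is $19,311.50 ≥ base, so the credit is $0.
Total: $850 + $0 = $850.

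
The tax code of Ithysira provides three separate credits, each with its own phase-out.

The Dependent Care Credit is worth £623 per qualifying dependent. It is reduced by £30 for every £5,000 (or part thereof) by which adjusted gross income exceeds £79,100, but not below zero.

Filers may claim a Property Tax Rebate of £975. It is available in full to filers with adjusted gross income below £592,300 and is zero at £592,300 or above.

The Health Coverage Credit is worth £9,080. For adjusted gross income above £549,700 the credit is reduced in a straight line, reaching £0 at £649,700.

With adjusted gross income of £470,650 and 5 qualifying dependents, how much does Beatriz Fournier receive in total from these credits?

£10,800

Dependent Care Credit: base = 5 × £623 = £3,115. income exceeds £79,100 by £391,550, which is 79 full-or-partial £5,000 increments; reduction = 79 × £30 = £2,370, leaving £745.
Property Tax Rebate: £470,650 is below the £592,300 cutoff, so the full £975 applies.
Health Coverage Credit: £470,650 is at or below the £549,700 threshold, so the full £9,080 applies.
Total: £745 + £975 + £9,080 = £10,800.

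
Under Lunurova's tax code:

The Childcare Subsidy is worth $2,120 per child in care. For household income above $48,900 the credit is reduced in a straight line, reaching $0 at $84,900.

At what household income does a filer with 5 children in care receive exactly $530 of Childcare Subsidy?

Full credit = 5 × $2,120 = $10,600.
$530 is 530/10,600 of the full $10,600, so 10,070/10,600 of the $36,000 range has been used: income = $48,900 + $36,000 × 10,070/10,600 = $83,100.

$83,100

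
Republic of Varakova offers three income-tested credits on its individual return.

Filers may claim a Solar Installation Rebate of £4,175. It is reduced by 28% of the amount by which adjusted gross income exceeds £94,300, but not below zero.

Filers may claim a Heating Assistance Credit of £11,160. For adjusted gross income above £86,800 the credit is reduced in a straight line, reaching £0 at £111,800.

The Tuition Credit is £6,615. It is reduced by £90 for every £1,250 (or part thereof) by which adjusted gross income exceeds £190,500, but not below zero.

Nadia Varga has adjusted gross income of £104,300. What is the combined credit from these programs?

£11,338

Solar Installation Rebate: 28% of the £10,000 excess over £94,300 is £2,800; credit = £4,175 − £2,800 = £1,375.
Heating Assistance Credit: £104,300 is £17,500 into a £25,000 phase-out range, leaving 7,500/25,000 of the credit: £11,160 × 7,500/25,000 = £3,348.
Tuition Credit: £104,300 is at or below the £190,500 threshold, so the full £6,615 applies.
Total: £1,375 + £3,348 + £6,615 = £11,338.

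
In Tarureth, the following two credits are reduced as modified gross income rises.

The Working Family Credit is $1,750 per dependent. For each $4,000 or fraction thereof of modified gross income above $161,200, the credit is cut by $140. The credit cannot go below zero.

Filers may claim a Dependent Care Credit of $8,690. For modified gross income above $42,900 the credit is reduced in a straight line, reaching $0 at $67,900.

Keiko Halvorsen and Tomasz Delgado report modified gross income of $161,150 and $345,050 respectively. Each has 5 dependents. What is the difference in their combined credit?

$6,440

Keiko ($161,150): Working Family Credit: base = 5 × $1,750 = $8,750. $161,150 is at or below the $161,200 threshold, so the full $8,750 applies. Dependent Care Credit: $161,150 is at or above $67,900, so the credit is $0. total $8,750 + $0 = $8,750
Tomasz ($345,050): Working Family Credit: base = 5 × $1,750 = $8,750. income exceeds $161,200 by $183,850, which is 46 full-or-partial $4,000 increments; reduction = 46 × $140 = $6,440, leaving $2,310. Dependent Care Credit: $345,050 is at or above $67,900, so the credit is $0. total $2,310 + $0 = $2,310
Difference: |$8,750 − $2,310| = $6,440.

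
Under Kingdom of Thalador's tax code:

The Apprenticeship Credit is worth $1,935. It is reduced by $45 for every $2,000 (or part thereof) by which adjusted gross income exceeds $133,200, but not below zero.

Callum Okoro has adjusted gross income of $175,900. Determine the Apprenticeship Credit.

Apprenticeship Credit: income exceeds $133,200 by $42,700, which is 22 full-or-partial $2,000 increments; reduction = 22 × $45 = $990, leaving $945.

$945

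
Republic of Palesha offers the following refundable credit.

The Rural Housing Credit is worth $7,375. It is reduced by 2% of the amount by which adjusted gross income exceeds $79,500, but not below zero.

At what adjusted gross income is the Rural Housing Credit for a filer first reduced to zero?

The credit falls by 2% of each dollar above $79,500, so it reaches zero when the excess is $7,375 / 2% = $368,750: income = $79,500 + $368,750 = $448,250.

$448,250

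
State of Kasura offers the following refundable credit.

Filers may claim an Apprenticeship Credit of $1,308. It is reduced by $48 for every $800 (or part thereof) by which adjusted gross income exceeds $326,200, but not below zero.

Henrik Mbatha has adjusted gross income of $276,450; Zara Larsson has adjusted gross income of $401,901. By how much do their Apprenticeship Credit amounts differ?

Henrik ($276,450): Apprenticeship Credit: $276,450 is at or below the $326,200 threshold, so the full $1,308 applies.
Zara ($401,901): Apprenticeship Credit: income exceeds $326,200 by $75,701 → 95 increments × $48 = $4,560 ≥ base, so the credit is $0.
Difference: |$1,308 − $0| = $1,308.

$1,308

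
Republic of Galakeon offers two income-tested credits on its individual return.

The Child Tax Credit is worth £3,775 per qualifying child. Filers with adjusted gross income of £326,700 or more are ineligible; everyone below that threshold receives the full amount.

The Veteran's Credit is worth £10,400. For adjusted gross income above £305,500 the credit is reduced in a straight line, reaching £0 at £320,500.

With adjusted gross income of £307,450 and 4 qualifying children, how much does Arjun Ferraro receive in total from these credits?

£24,148

Child Tax Credit: base = 4 × £3,775 = £15,100. £307,450 is below the £326,700 cutoff, so the full £15,100 applies.
Veteran's Credit: £307,450 is £1,950 into a £15,000 phase-out range, leaving 13,050/15,000 of the credit: £10,400 × 13,050/15,000 = £9,048.
Total: £15,100 + £9,048 = £24,148.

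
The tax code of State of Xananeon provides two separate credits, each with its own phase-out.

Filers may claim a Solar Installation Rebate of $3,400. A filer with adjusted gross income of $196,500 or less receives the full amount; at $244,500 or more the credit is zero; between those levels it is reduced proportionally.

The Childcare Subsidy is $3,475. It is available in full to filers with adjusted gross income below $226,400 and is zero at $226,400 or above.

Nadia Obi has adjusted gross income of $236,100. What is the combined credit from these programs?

Solar Installation Rebate: $236,100 is $39,600 into a $48,000 phase-out range, leaving 8,400/48,000 of the credit: $3,400 × 8,400/48,000 = $595.
Childcare Subsidy: $236,100 meets or exceeds the $226,400 cutoff, so the credit is $0.
Total: $595 + $0 = $595.

$595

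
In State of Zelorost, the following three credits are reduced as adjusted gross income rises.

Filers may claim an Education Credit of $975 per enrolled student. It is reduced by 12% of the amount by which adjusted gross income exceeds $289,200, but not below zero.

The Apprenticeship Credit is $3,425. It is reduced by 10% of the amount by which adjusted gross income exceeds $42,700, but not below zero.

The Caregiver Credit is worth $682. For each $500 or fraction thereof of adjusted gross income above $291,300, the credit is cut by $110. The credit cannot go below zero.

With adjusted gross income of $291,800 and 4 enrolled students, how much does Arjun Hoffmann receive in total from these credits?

Education Credit: base = 4 × $975 = $3,900. 12% of the $2,600 excess over $289,200 is $312; credit = $3,900 − $312 = $3,588.
Apprenticeship Credit: 10% of the $249,100 excess over $42,700 is $24,910 ≥ base, so the credit is $0.
Caregiver Credit: income exceeds $291,300 by $500, which is 1 full-or-partial $500 increment; reduction = 1 × $110 = $110, leaving $572.
Total: $3,588 + $0 + $572 = $4,160.

$4,160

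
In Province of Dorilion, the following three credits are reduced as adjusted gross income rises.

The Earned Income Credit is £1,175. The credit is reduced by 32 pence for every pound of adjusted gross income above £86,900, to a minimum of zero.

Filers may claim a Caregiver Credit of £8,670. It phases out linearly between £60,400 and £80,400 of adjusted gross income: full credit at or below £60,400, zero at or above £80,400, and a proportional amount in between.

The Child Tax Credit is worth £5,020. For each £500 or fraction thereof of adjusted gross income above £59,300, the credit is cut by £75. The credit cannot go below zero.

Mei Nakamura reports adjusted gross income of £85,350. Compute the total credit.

£2,220

Earned Income Credit: £85,350 is at or below the £86,900 threshold, so the full £1,175 applies.
Caregiver Credit: £85,350 is at or above £80,400, so the credit is £0.
Child Tax Credit: income exceeds £59,300 by £26,050, which is 53 full-or-partial £500 increments; reduction = 53 × £75 = £3,975, leaving £1,045.
Total: £1,175 + £0 + £1,045 = £2,220.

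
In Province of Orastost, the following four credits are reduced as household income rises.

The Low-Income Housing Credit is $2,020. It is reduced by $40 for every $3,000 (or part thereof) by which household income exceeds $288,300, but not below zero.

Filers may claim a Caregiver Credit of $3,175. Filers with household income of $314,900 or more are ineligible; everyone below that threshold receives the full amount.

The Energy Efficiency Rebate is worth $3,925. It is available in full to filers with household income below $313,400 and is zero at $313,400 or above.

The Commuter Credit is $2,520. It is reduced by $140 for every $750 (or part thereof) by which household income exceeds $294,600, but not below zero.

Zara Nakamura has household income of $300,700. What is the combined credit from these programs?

$10,180

Low-Income Housing Credit: income exceeds $288,300 by $12,400, which is 5 full-or-partial $3,000 increments; reduction = 5 × $40 = $200, leaving $1,820.
Caregiver Credit: $300,700 is below the $314,900 cutoff, so the full $3,175 applies.
Energy Efficiency Rebate: $300,700 is below the $313,400 cutoff, so the full $3,925 applies.
Commuter Credit: income exceeds $294,600 by $6,100, which is 9 full-or-partial $750 increments; reduction = 9 × $140 = $1,260, leaving $1,260.
Total: $1,820 + $3,175 + $3,925 + $1,260 = $10,180.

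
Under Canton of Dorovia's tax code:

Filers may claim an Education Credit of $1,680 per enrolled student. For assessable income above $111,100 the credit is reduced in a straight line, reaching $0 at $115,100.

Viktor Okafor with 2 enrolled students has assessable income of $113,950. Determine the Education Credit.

$966

Education Credit: base = 2 × $1,680 = $3,360. $113,950 is $2,850 into a $4,000 phase-out range, leaving 1,150/4,000 of the credit: $3,360 × 1,150/4,000 = $966.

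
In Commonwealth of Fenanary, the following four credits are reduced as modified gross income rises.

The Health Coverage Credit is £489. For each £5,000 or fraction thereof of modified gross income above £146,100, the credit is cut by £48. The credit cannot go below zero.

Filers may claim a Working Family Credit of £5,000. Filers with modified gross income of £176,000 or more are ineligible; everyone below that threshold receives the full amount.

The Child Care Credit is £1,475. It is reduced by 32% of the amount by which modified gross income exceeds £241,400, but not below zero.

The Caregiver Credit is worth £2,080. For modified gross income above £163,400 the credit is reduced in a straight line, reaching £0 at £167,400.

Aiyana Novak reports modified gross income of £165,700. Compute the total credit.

£7,656

Health Coverage Credit: income exceeds £146,100 by £19,600, which is 4 full-or-partial £5,000 increments; reduction = 4 × £48 = £192, leaving £297.
Working Family Credit: £165,700 is below the £176,000 cutoff, so the full £5,000 applies.
Child Care Credit: £165,700 is at or below the £241,400 threshold, so the full £1,475 applies.
Caregiver Credit: £165,700 is £2,300 into a £4,000 phase-out range, leaving 1,700/4,000 of the credit: £2,080 × 1,700/4,000 = £884.
Total: £297 + £5,000 + £1,475 + £884 = £7,656.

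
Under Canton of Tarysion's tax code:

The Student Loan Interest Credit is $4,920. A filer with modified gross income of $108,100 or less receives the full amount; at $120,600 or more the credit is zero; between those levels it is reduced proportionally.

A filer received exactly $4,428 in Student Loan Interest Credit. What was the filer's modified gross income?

$4,428 is 4,428/4,920 of the full $4,920, so 492/4,920 of the $12,500 range has been used: income = $108,100 + $12,500 × 492/4,920 = $109,350.

$109,350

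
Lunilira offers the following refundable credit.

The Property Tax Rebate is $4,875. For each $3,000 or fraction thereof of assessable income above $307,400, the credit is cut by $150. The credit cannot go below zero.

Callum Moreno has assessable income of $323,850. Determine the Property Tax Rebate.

$3,975

Property Tax Rebate: income exceeds $307,400 by $16,450, which is 6 full-or-partial $3,000 increments; reduction = 6 × $150 = $900, leaving $3,975.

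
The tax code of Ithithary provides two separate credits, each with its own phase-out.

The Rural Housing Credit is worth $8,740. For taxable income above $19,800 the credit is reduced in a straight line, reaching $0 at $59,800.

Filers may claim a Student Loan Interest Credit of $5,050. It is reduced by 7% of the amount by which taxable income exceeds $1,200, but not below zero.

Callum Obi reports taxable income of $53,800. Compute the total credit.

$2,679

Rural Housing Credit: $53,800 is $34,000 into a $40,000 phase-out range, leaving 6,000/40,000 of the credit: $8,740 × 6,000/40,000 = $1,311.
Student Loan Interest Credit: 7% of the $52,600 excess over $1,200 is $3,682; credit = $5,050 − $3,682 = $1,368.
Total: $1,311 + $1,368 = $2,679.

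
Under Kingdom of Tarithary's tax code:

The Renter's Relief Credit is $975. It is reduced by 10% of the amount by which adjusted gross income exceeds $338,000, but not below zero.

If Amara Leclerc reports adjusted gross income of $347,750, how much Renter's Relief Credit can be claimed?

$0

Renter's Relief Credit: 10% of the $9,750 excess over $338,000 is $975 ≥ base, so the credit is $0.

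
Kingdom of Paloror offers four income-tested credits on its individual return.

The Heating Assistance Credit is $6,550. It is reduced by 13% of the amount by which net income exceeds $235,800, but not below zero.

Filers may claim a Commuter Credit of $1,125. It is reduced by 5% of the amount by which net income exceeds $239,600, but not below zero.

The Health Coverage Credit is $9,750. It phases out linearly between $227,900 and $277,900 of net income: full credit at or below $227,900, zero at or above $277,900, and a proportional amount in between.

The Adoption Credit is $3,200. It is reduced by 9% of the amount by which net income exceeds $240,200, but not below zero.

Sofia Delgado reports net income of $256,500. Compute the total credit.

$10,045

Heating Assistance Credit: 13% of the $20,700 excess over $235,800 is $2,691; credit = $6,550 − $2,691 = $3,859.
Commuter Credit: 5% of the $16,900 excess over $239,600 is $845; credit = $1,125 − $845 = $280.
Health Coverage Credit: $256,500 is $28,600 into a $50,000 phase-out range, leaving 21,400/50,000 of the credit: $9,750 × 21,400/50,000 = $4,173.
Adoption Credit: 9% of the $16,300 excess over $240,200 is $1,467; credit = $3,200 − $1,467 = $1,733.
Total: $3,859 + $280 + $4,173 + $1,733 = $10,045.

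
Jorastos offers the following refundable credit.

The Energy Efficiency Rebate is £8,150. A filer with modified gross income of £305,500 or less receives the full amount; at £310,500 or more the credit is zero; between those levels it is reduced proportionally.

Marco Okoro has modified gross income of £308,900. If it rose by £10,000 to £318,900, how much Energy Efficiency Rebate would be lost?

At £308,900 — £308,900 is £3,400 into a £5,000 phase-out range, leaving 1,600/5,000 of the credit: £8,150 × 1,600/5,000 = £2,608.
At £318,900 — £318,900 is at or above £310,500, so the credit is £0.
Lost: £2,608 − £0 = £2,608.

£2,608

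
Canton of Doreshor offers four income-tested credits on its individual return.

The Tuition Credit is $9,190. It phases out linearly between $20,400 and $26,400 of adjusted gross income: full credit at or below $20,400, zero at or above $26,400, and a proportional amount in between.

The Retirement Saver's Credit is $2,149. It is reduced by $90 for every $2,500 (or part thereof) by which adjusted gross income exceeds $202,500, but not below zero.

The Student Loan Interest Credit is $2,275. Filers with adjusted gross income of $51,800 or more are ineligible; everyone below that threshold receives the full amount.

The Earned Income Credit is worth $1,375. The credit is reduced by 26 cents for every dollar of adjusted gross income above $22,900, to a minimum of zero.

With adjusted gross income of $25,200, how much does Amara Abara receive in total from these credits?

$7,039

Tuition Credit: $25,200 is $4,800 into a $6,000 phase-out range, leaving 1,200/6,000 of the credit: $9,190 × 1,200/6,000 = $1,838.
Retirement Saver's Credit: $25,200 is at or below the $202,500 threshold, so the full $2,149 applies.
Student Loan Interest Credit: $25,200 is below the $51,800 cutoff, so the full $2,275 applies.
Earned Income Credit: 26% of the $2,300 excess over $22,900 is $598; credit = $1,375 − $598 = $777.
Total: $1,838 + $2,149 + $2,275 + $777 = $7,039.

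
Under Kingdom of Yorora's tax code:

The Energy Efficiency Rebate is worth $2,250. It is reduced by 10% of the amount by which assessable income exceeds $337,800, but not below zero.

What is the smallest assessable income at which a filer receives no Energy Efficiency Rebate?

The credit falls by 10% of each dollar above $337,800, so it reaches zero when the excess is $2,250 / 10% = $22,500: income = $337,800 + $22,500 = $360,300.

$360,300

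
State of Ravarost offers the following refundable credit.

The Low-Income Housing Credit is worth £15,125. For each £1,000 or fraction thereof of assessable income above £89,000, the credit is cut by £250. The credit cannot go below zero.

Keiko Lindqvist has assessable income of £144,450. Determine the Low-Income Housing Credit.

Low-Income Housing Credit: income exceeds £89,000 by £55,450, which is 56 full-or-partial £1,000 increments; reduction = 56 × £250 = £14,000, leaving £1,125.

£1,125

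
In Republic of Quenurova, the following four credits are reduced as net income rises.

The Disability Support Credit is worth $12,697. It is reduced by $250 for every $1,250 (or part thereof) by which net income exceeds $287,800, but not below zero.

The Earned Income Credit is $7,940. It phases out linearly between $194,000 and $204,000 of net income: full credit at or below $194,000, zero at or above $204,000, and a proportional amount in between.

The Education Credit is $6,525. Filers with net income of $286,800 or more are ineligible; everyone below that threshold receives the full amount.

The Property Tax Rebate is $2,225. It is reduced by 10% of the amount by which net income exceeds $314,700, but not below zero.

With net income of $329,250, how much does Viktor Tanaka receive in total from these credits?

Disability Support Credit: income exceeds $287,800 by $41,450, which is 34 full-or-partial $1,250 increments; reduction = 34 × $250 = $8,500, leaving $4,197.
Earned Income Credit: $329,250 is at or above $204,000, so the credit is $0.
Education Credit: $329,250 meets or exceeds the $286,800 cutoff, so the credit is $0.
Property Tax Rebate: 10% of the $14,550 excess over $314,700 is $1,455; credit = $2,225 − $1,455 = $770.
Total: $4,197 + $0 + $0 + $770 = $4,967.

$4,967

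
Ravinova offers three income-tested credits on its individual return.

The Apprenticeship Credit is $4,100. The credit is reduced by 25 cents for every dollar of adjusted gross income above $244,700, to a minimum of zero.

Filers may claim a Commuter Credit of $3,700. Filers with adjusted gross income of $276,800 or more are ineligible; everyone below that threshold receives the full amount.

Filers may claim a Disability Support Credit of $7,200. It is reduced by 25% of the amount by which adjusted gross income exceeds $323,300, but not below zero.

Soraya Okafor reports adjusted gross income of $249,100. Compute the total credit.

Apprenticeship Credit: 25% of the $4,400 excess over $244,700 is $1,100; credit = $4,100 − $1,100 = $3,000.
Commuter Credit: $249,100 is below the $276,800 cutoff, so the full $3,700 applies.
Disability Support Credit: $249,100 is at or below the $323,300 threshold, so the full $7,200 applies.
Total: $3,000 + $3,700 + $7,200 = $13,900.

$13,900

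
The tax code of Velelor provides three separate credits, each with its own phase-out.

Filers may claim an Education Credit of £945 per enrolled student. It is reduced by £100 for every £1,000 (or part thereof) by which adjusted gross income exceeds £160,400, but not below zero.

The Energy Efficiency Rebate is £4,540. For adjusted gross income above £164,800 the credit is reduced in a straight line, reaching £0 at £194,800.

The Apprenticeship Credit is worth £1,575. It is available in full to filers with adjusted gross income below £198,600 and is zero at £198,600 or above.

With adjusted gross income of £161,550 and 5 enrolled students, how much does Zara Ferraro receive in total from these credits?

Education Credit: base = 5 × £945 = £4,725. income exceeds £160,400 by £1,150, which is 2 full-or-partial £1,000 increments; reduction = 2 × £100 = £200, leaving £4,525.
Energy Efficiency Rebate: £161,550 is at or below the £164,800 threshold, so the full £4,540 applies.
Apprenticeship Credit: £161,550 is below the £198,600 cutoff, so the full £1,575 applies.
Total: £4,525 + £4,540 + £1,575 = £10,640.

£10,640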